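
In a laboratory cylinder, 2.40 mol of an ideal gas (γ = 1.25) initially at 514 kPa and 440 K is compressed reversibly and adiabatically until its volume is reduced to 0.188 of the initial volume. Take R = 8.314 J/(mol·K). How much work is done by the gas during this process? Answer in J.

V₁ = nRT₁/P₁ = 2.40×8.314×440/514 = 17.1 L.
Adiabatic: TV^(γ−1) = const ⇒ T₂ = 440×(5.32)^0.250 = 668 K; PV^γ = const ⇒ P₂ = 4150 kPa.
ΔU = nCvΔT = 2.40×33.3×(668−440) = 18200 J.
Q = 0 for an adiabatic process, so W = −ΔU = -18200 J.

-18200 J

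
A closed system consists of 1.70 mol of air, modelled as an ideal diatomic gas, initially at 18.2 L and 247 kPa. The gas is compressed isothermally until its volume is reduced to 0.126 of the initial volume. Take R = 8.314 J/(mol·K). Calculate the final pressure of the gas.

T₁ = P₁V₁/(nR) = 247×18.2/(1.70×8.314) = 318 K.
Isothermal: T stays 318 K; PV = const ⇒ V₂ = 2.29 L, P₂ = 1960 kPa.

1960 kPa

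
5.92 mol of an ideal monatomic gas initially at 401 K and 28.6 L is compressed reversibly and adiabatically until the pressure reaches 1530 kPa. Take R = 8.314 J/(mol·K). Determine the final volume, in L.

17.7 L

P₁ = nRT₁/V₁ = 5.92×8.314×401/28.6 = 690 kPa.
Adiabatic: T₂/T₁ = (P₂/P₁)^((γ−1)/γ) ⇒ T₂ = 401×(2.22)^0.400 = 551 K; V₂ = 17.7 L.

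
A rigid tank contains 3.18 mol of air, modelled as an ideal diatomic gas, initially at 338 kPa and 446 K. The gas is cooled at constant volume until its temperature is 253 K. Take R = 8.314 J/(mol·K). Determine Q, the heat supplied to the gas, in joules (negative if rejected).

-12800 J

V₁ = nRT₁/P₁ = 3.18×8.314×446/338 = 34.9 L.
Isochoric: V stays 34.9 L; P/T = const ⇒ T₂ = 253 K, P₂ = 192 kPa.
W = 0 (no volume change).
ΔU = nCvΔT = 3.18×20.8×(253−446) = -12800 J.
Q = ΔU = -12800 J.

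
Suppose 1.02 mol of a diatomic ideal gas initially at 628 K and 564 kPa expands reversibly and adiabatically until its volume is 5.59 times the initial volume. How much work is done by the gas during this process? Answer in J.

V₁ = nRT₁/P₁ = 1.02×8.314×628/564 = 9.44 L.
Adiabatic: TV^(γ−1) = const ⇒ T₂ = 628×(0.179)^0.400 = 315 K; PV^γ = const ⇒ P₂ = 50.7 kPa.
ΔU = nCvΔT = 1.02×20.8×(315−628) = -6630 J.
Q = 0 for an adiabatic process, so W = −ΔU = 6630 J.

6630 J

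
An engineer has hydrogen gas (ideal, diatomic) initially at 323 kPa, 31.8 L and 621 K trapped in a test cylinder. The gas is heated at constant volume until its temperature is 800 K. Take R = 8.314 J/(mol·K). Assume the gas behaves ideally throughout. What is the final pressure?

Isochoric: V stays 31.8 L; P/T = const ⇒ T₂ = 800 K, P₂ = 416 kPa.

416 kPa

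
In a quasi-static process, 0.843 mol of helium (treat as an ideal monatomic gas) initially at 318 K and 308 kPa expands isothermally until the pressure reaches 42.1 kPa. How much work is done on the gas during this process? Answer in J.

-4440 J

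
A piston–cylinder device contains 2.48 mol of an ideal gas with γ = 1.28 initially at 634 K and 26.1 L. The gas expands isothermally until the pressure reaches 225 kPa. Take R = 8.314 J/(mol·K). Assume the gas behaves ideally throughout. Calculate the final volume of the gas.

58.1 L

P₁ = nRT₁/V₁ = 2.48×8.314×634/26.1 = 501 kPa.
Isothermal: T stays 634 K; PV = const ⇒ V₂ = 58.1 L, P₂ = 225 kPa.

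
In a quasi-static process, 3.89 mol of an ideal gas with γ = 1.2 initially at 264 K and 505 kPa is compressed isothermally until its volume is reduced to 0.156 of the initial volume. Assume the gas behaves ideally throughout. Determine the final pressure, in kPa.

3240 kPa

V₁ = nRT₁/P₁ = 3.89×8.314×264/505 = 16.9 L.
Isothermal: T stays 264 K; PV = const ⇒ V₂ = 2.64 L, P₂ = 3240 kPa.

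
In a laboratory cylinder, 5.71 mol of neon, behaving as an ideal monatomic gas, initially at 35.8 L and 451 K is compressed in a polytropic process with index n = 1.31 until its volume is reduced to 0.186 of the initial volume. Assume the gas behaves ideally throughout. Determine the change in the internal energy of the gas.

22000 J

P₁ = nRT₁/V₁ = 5.71×8.314×451/35.8 = 598 kPa.
Polytropic n=1.31: T₂ = T₁(V₁/V₂)^(n−1) = 451×(5.38)^0.31 = 760 K; P₂ = P₁(V₁/V₂)^n = 5420 kPa.
For an ideal gas ΔU = nCvΔT with Cv = (3/2)R = 12.5 J/(mol·K).
ΔU = 5.71×12.5×(760−451) = 22000 J.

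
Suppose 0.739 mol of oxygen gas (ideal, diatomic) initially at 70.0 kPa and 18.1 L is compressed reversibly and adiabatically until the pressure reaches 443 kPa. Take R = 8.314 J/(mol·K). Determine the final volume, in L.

4.85 L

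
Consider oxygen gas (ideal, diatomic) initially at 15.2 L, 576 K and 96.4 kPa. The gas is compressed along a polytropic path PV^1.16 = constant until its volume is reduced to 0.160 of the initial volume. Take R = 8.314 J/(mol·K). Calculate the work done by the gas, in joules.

-3120 J

n = P₁V₁/(RT₁) = 96.4×15.2/(8.314×576) = 0.306 mol.
Polytropic n=1.16: T₂ = T₁(V₁/V₂)^(n−1) = 576×(6.25)^0.16 = 772 K; P₂ = P₁(V₁/V₂)^n = 808 kPa.
W = (P₁V₁−P₂V₂)/(n−1) = (96.4×15.2−808×2.43)/0.16 = -3120 J.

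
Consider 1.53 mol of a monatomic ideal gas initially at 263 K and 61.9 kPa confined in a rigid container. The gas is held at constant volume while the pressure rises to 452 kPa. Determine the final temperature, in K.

V₁ = nRT₁/P₁ = 1.53×8.314×263/61.9 = 54.0 L.
Isochoric: V stays 54.0 L; P/T = const ⇒ T₂ = 1920 K, P₂ = 452 kPa.

1920 K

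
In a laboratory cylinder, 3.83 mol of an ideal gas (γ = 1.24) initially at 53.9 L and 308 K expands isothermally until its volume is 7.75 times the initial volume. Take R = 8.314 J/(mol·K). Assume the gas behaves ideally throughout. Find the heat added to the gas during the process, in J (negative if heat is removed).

P₁ = nRT₁/V₁ = 3.83×8.314×308/53.9 = 182 kPa.
Isothermal: T stays 308 K; PV = const ⇒ V₂ = 418 L, P₂ = 23.5 kPa.
ΔU = 0 (ideal gas, T constant).
W = nRT ln(V₂/V₁) = 3.83×8.314×308×ln(7.75) = 20100 J.
Q = ΔU + W = 20100 J.

20100 J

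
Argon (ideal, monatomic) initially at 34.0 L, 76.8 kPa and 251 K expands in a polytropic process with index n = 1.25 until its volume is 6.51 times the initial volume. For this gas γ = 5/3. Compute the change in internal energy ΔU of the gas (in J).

-1460 J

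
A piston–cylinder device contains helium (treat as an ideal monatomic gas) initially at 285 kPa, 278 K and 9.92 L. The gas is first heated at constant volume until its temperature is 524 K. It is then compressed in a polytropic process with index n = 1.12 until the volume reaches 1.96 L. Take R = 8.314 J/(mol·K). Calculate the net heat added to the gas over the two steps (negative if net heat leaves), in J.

-4070 J

n = P₁V₁/(RT₁) = 285×9.92/(8.314×278) = 1.22 mol.
Step 1 — Isochoric: V stays 9.92 L; P/T = const ⇒ T₂ = 524 K, P₂ = 537 kPa.
W = 0 (no volume change).
ΔU = nCvΔT = 1.22×12.5×(524−278) = 3750 J.
Q = ΔU = 3750 J.
State after step 1: P = 537 kPa, V = 9.92 L, T = 524 K.
Step 2 — Polytropic n=1.12: T₂ = T₁(V₁/V₂)^(n−1) = 524×(5.06)^0.12 = 637 K; P₂ = P₁(V₁/V₂)^n = 3300 kPa.
W = (P₁V₁−P₂V₂)/(n−1) = (537×9.92−3300×1.96)/0.12 = -9540 J.
ΔU = nCvΔT = 1.22×12.5×(637−524) = 1720 J.
Q = ΔU + W = -7820 J.
Net over both steps: W = -9540 J, Q = -4070 J, ΔU = 5470 J.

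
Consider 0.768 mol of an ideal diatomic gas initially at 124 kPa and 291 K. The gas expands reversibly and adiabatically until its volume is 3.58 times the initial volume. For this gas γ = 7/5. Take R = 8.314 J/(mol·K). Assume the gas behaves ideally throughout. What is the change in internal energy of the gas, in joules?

-1860 J

V₁ = nRT₁/P₁ = 0.768×8.314×291/124 = 15.0 L.
Adiabatic: TV^(γ−1) = const ⇒ T₂ = 291×(0.279)^0.400 = 175 K; PV^γ = const ⇒ P₂ = 20.8 kPa.
For an ideal gas ΔU = nCvΔT with Cv = (5/2)R = 20.8 J/(mol·K).
ΔU = 0.768×20.8×(175−291) = -1860 J.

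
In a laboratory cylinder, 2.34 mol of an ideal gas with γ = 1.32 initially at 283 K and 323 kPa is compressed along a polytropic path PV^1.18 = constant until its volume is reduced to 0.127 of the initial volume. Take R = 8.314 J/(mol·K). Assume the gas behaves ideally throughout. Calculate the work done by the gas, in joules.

-13800 J

V₁ = nRT₁/P₁ = 2.34×8.314×283/323 = 17.0 L.
Polytropic n=1.18: T₂ = T₁(V₁/V₂)^(n−1) = 283×(7.87)^0.18 = 410 K; P₂ = P₁(V₁/V₂)^n = 3690 kPa.
W = (P₁V₁−P₂V₂)/(n−1) = (323×17.0−3690×2.16)/0.18 = -13800 J.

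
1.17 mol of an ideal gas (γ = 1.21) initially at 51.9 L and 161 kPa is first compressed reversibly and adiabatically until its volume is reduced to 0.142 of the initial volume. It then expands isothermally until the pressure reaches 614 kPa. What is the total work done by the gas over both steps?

T₁ = P₁V₁/(nR) = 161×51.9/(1.17×8.314) = 859 K.
Step 1 — Adiabatic: TV^(γ−1) = const ⇒ T₂ = 859×(7.04)^0.210 = 1290 K; PV^γ = const ⇒ P₂ = 1710 kPa.
ΔU = nCvΔT = 1.17×39.6×(1290−859) = 20200 J.
Q = 0 for an adiabatic process, so W = −ΔU = -20200 J.
State after step 1: P = 1710 kPa, V = 7.37 L, T = 1290 K.
Step 2 — Isothermal: T stays 1290 K; PV = const ⇒ V₂ = 20.5 L, P₂ = 614 kPa.
ΔU = 0 (ideal gas, T constant).
W = nRT ln(V₂/V₁) = 1.17×8.314×1290×ln(2.78) = 12900 J.
Q = ΔU + W = 12900 J.
Net over both steps: W = -7280 J, Q = 12900 J, ΔU = 20200 J.

-7280 J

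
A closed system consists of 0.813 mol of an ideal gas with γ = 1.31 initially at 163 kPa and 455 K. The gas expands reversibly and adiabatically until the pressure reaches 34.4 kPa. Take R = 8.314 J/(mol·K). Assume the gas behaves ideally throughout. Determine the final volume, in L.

V₁ = nRT₁/P₁ = 0.813×8.314×455/163 = 18.9 L.
Adiabatic: T₂/T₁ = (P₂/P₁)^((γ−1)/γ) ⇒ T₂ = 455×(0.211)^0.237 = 315 K; V₂ = 61.9 L.

61.9 L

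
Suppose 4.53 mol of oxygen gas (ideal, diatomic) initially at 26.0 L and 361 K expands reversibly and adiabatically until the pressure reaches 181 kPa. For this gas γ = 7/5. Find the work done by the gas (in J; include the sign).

8890 J

P₁ = nRT₁/V₁ = 4.53×8.314×361/26.0 = 523 kPa.
Adiabatic: T₂/T₁ = (P₂/P₁)^((γ−1)/γ) ⇒ T₂ = 361×(0.346)^0.286 = 267 K; V₂ = 55.5 L.
ΔU = nCvΔT = 4.53×20.8×(267−361) = -8890 J.
Q = 0 for an adiabatic process, so W = −ΔU = 8890 J.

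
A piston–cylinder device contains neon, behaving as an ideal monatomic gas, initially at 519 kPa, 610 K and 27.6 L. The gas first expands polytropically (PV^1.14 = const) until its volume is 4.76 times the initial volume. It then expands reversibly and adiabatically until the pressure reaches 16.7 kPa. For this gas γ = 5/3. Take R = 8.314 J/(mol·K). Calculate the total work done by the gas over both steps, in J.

28400 J

n = P₁V₁/(RT₁) = 519×27.6/(8.314×610) = 2.82 mol.
Step 1 — Polytropic n=1.14: T₂ = T₁(V₁/V₂)^(n−1) = 610×(0.210)^0.14 = 490 K; P₂ = P₁(V₁/V₂)^n = 87.6 kPa.
W = (P₁V₁−P₂V₂)/(n−1) = (519×27.6−87.6×131)/0.14 = 20100 J.
ΔU = nCvΔT = 2.82×12.5×(490−610) = -4220 J.
Q = ΔU + W = 15900 J.
State after step 1: P = 87.6 kPa, V = 131 L, T = 490 K.
Step 2 — Adiabatic: T₂/T₁ = (P₂/P₁)^((γ−1)/γ) ⇒ T₂ = 490×(0.191)^0.400 = 253 K; V₂ = 355 L.
ΔU = nCvΔT = 2.82×12.5×(253−490) = -8370 J.
Q = 0 for an adiabatic process, so W = −ΔU = 8370 J.
Net over both steps: W = 28400 J, Q = 15900 J, ΔU = -12600 J.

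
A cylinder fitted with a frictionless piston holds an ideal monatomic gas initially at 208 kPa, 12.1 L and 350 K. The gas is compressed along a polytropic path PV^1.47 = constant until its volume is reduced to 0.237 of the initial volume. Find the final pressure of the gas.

Polytropic n=1.47: T₂ = T₁(V₁/V₂)^(n−1) = 350×(4.22)^0.47 = 689 K; P₂ = P₁(V₁/V₂)^n = 1730 kPa.

1730 kPa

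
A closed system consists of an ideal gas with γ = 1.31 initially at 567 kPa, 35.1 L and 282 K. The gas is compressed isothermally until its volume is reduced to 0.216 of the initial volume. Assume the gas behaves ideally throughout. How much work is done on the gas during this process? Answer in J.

30500 J

n = P₁V₁/(RT₁) = 567×35.1/(8.314×282) = 8.49 mol.
Isothermal: T stays 282 K; PV = const ⇒ V₂ = 7.58 L, P₂ = 2620 kPa.
W = nRT ln(V₂/V₁) = 8.49×8.314×282×ln(0.216) = -30500 J.
Work done on the gas = −W_by = 30500 J.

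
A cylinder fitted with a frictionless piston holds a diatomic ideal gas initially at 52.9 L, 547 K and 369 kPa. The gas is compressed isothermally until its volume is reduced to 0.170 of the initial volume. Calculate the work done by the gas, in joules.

n = P₁V₁/(RT₁) = 369×52.9/(8.314×547) = 4.29 mol.
Isothermal: T stays 547 K; PV = const ⇒ V₂ = 8.99 L, P₂ = 2170 kPa.
W = nRT ln(V₂/V₁) = 4.29×8.314×547×ln(0.170) = -34600 J.

-34600 J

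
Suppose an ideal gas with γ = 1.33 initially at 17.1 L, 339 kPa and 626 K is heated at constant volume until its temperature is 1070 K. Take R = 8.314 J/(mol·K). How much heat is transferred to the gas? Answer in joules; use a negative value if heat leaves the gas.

12500 J

n = P₁V₁/(RT₁) = 339×17.1/(8.314×626) = 1.11 mol.
Isochoric: V stays 17.1 L; P/T = const ⇒ T₂ = 1070 K, P₂ = 579 kPa.
W = 0 (no volume change).
ΔU = nCvΔT = 1.11×25.2×(1070−626) = 12500 J.
Q = ΔU = 12500 J.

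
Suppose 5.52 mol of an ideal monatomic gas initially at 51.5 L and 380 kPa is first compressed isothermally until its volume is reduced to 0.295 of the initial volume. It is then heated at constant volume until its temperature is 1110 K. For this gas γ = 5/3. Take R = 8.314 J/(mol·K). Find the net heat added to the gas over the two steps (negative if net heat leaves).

T₁ = P₁V₁/(nR) = 380×51.5/(5.52×8.314) = 426 K.
Step 1 — Isothermal: T stays 426 K; PV = const ⇒ V₂ = 15.2 L, P₂ = 1290 kPa.
ΔU = 0 (ideal gas, T constant).
W = nRT ln(V₂/V₁) = 5.52×8.314×426×ln(0.295) = -23900 J.
Q = ΔU + W = -23900 J.
State after step 1: P = 1290 kPa, V = 15.2 L, T = 426 K.
Step 2 — Isochoric: V stays 15.2 L; P/T = const ⇒ T₂ = 1110 K, P₂ = 3350 kPa.
W = 0 (no volume change).
ΔU = nCvΔT = 5.52×12.5×(1110−426) = 47100 J.
Q = ΔU = 47100 J.
Net over both steps: W = -23900 J, Q = 23200 J, ΔU = 47100 J.

23200 J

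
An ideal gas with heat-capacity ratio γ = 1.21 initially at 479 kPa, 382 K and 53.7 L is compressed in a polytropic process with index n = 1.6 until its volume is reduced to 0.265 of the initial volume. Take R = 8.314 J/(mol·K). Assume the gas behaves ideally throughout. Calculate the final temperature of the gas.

847 K

Polytropic n=1.6: T₂ = T₁(V₁/V₂)^(n−1) = 382×(3.77)^0.60 = 847 K; P₂ = P₁(V₁/V₂)^n = 4010 kPa.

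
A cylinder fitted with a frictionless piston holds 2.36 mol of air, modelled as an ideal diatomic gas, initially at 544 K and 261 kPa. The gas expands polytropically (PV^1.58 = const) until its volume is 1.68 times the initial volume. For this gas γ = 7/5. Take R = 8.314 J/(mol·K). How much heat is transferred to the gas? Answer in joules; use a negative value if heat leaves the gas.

V₁ = nRT₁/P₁ = 2.36×8.314×544/261 = 40.9 L.
Polytropic n=1.58: T₂ = T₁(V₁/V₂)^(n−1) = 544×(0.595)^0.58 = 403 K; P₂ = P₁(V₁/V₂)^n = 115 kPa.
W = (P₁V₁−P₂V₂)/(n−1) = (261×40.9−115×68.7)/0.58 = 4780 J.
ΔU = nCvΔT = 2.36×20.8×(403−544) = -6930 J.
Q = ΔU + W = -2150 J.

-2150 J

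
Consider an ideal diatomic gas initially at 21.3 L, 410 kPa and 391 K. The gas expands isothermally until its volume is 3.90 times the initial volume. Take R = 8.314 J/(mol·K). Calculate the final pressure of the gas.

105 kPa

Isothermal: T stays 391 K; PV = const ⇒ V₂ = 83.1 L, P₂ = 105 kPa.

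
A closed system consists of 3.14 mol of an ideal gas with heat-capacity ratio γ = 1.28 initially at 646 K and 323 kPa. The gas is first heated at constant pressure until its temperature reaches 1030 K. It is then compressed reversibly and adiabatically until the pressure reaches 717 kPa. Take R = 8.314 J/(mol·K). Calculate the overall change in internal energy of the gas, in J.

54100 J

V₁ = nRT₁/P₁ = 3.14×8.314×646/323 = 52.2 L.
Step 1 — Isobaric: P stays 323 kPa; V/T = const ⇒ T₂ = 1030 K, V₂ = 83.2 L.
W = PΔV = 323×(83.2−52.2) kPa·L = 10000 J.
ΔU = nCvΔT = 3.14×29.7×(1030−646) = 35800 J.
Q = ΔU + W = nCpΔT = 45800 J.
State after step 1: P = 323 kPa, V = 83.2 L, T = 1030 K.
Step 2 — Adiabatic: T₂/T₁ = (P₂/P₁)^((γ−1)/γ) ⇒ T₂ = 1030×(2.22)^0.219 = 1230 K; V₂ = 44.6 L.
ΔU = nCvΔT = 3.14×29.7×(1230−1030) = 18300 J.
Q = 0 for an adiabatic process, so W = −ΔU = -18300 J.
Net over both steps: W = -8280 J, Q = 45800 J, ΔU = 54100 J.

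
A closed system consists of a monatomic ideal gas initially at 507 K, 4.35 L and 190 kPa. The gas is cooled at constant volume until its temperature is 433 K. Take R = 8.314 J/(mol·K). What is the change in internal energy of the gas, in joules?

-181 J

n = P₁V₁/(RT₁) = 190×4.35/(8.314×507) = 0.196 mol.
Isochoric: V stays 4.35 L; P/T = const ⇒ T₂ = 433 K, P₂ = 162 kPa.
For an ideal gas ΔU = nCvΔT with Cv = (3/2)R = 12.5 J/(mol·K).
ΔU = 0.196×12.5×(433−507) = -181 J.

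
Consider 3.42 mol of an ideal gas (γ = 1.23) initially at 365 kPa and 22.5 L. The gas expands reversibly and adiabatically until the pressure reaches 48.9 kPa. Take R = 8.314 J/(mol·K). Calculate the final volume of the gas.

T₁ = P₁V₁/(nR) = 365×22.5/(3.42×8.314) = 289 K.
Adiabatic: T₂/T₁ = (P₂/P₁)^((γ−1)/γ) ⇒ T₂ = 289×(0.134)^0.187 = 198 K; V₂ = 115 L.

115 L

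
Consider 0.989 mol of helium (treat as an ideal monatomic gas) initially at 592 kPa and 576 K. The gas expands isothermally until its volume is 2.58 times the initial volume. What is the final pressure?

229 kPa

V₁ = nRT₁/P₁ = 0.989×8.314×576/592 = 8.00 L.
Isothermal: T stays 576 K; PV = const ⇒ V₂ = 20.6 L, P₂ = 229 kPa.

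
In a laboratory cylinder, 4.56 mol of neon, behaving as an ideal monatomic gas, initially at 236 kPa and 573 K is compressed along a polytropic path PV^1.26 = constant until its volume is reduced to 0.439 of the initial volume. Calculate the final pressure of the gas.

666 kPa

V₁ = nRT₁/P₁ = 4.56×8.314×573/236 = 92.0 L.
Polytropic n=1.26: T₂ = T₁(V₁/V₂)^(n−1) = 573×(2.28)^0.26 = 710 K; P₂ = P₁(V₁/V₂)^n = 666 kPa.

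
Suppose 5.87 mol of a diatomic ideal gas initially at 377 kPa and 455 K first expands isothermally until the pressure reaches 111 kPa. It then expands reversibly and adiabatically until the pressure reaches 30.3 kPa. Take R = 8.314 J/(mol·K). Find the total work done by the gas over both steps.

V₁ = nRT₁/P₁ = 5.87×8.314×455/377 = 58.9 L.
Step 1 — Isothermal: T stays 455 K; PV = const ⇒ V₂ = 200 L, P₂ = 111 kPa.
ΔU = 0 (ideal gas, T constant).
W = nRT ln(V₂/V₁) = 5.87×8.314×455×ln(3.40) = 27200 J.
Q = ΔU + W = 27200 J.
State after step 1: P = 111 kPa, V = 200 L, T = 455 K.
Step 2 — Adiabatic: T₂/T₁ = (P₂/P₁)^((γ−1)/γ) ⇒ T₂ = 455×(0.273)^0.286 = 314 K; V₂ = 506 L.
ΔU = nCvΔT = 5.87×20.8×(314−455) = -17200 J.
Q = 0 for an adiabatic process, so W = −ΔU = 17200 J.
Net over both steps: W = 44400 J, Q = 27200 J, ΔU = -17200 J.

44400 J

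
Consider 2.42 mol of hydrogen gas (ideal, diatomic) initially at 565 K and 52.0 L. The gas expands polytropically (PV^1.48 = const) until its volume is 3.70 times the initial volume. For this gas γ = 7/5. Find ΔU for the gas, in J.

P₁ = nRT₁/V₁ = 2.42×8.314×565/52.0 = 219 kPa.
Polytropic n=1.48: T₂ = T₁(V₁/V₂)^(n−1) = 565×(0.270)^0.48 = 302 K; P₂ = P₁(V₁/V₂)^n = 31.5 kPa.
For an ideal gas ΔU = nCvΔT with Cv = (5/2)R = 20.8 J/(mol·K).
ΔU = 2.42×20.8×(302−565) = -13300 J.

-13300 J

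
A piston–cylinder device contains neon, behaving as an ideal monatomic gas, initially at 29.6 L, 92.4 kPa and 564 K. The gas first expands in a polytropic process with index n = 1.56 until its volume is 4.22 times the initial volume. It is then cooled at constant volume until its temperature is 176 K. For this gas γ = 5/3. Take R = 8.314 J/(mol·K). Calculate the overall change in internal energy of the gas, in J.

n = P₁V₁/(RT₁) = 92.4×29.6/(8.314×564) = 0.583 mol.
Step 1 — Polytropic n=1.56: T₂ = T₁(V₁/V₂)^(n−1) = 564×(0.237)^0.56 = 252 K; P₂ = P₁(V₁/V₂)^n = 9.78 kPa.
W = (P₁V₁−P₂V₂)/(n−1) = (92.4×29.6−9.78×125)/0.56 = 2700 J.
ΔU = nCvΔT = 0.583×12.5×(252−564) = -2270 J.
Q = ΔU + W = 433 J.
State after step 1: P = 9.78 kPa, V = 125 L, T = 252 K.
Step 2 — Isochoric: V stays 125 L; P/T = const ⇒ T₂ = 176 K, P₂ = 6.83 kPa.
W = 0 (no volume change).
ΔU = nCvΔT = 0.583×12.5×(176−252) = -552 J.
Q = ΔU = -552 J.
Net over both steps: W = 2700 J, Q = -119 J, ΔU = -2820 J.

-2820 J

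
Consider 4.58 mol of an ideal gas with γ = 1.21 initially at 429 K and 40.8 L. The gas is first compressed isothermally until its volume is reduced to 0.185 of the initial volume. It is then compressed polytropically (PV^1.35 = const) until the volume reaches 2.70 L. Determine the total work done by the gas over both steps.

P₁ = nRT₁/V₁ = 4.58×8.314×429/40.8 = 400 kPa.
Step 1 — Isothermal: T stays 429 K; PV = const ⇒ V₂ = 7.55 L, P₂ = 2160 kPa.
ΔU = 0 (ideal gas, T constant).
W = nRT ln(V₂/V₁) = 4.58×8.314×429×ln(0.185) = -27600 J.
Q = ΔU + W = -27600 J.
State after step 1: P = 2160 kPa, V = 7.55 L, T = 429 K.
Step 2 — Polytropic n=1.35: T₂ = T₁(V₁/V₂)^(n−1) = 429×(2.80)^0.35 = 615 K; P₂ = P₁(V₁/V₂)^n = 8670 kPa.
W = (P₁V₁−P₂V₂)/(n−1) = (2160×7.55−8670×2.70)/0.35 = -20200 J.
ΔU = nCvΔT = 4.58×39.6×(615−429) = 33700 J.
Q = ΔU + W = 13500 J.
Net over both steps: W = -47800 J, Q = -14100 J, ΔU = 33700 J.

-47800 J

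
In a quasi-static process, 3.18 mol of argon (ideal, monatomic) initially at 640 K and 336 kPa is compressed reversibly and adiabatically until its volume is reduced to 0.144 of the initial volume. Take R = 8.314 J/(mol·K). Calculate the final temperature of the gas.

2330 K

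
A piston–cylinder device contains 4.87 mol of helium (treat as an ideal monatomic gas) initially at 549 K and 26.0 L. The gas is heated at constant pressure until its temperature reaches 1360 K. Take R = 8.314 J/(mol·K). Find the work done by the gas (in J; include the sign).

32800 J

P₁ = nRT₁/V₁ = 4.87×8.314×549/26.0 = 855 kPa.
Isobaric: P stays 855 kPa; V/T = const ⇒ T₂ = 1360 K, V₂ = 64.4 L.
W = PΔV = 855×(64.4−26.0) kPa·L = 32800 J.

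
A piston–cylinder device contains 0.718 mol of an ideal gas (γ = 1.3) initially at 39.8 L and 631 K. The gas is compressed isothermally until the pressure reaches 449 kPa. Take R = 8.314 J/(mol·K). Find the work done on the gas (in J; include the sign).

P₁ = nRT₁/V₁ = 0.718×8.314×631/39.8 = 94.6 kPa.
Isothermal: T stays 631 K; PV = const ⇒ V₂ = 8.39 L, P₂ = 449 kPa.
W = nRT ln(V₂/V₁) = 0.718×8.314×631×ln(0.211) = -5860 J.
Work done on the gas = −W_by = 5860 J.

5860 J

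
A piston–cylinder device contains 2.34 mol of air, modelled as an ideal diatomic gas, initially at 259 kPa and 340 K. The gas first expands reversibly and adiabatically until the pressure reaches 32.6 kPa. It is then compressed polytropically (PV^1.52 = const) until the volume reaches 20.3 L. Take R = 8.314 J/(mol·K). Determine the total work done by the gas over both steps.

-2690 J

V₁ = nRT₁/P₁ = 2.34×8.314×340/259 = 25.5 L.
Step 1 — Adiabatic: T₂/T₁ = (P₂/P₁)^((γ−1)/γ) ⇒ T₂ = 340×(0.126)^0.286 = 188 K; V₂ = 112 L.
ΔU = nCvΔT = 2.34×20.8×(188−340) = -7390 J.
Q = 0 for an adiabatic process, so W = −ΔU = 7390 J.
State after step 1: P = 32.6 kPa, V = 112 L, T = 188 K.
Step 2 — Polytropic n=1.52: T₂ = T₁(V₁/V₂)^(n−1) = 188×(5.53)^0.52 = 458 K; P₂ = P₁(V₁/V₂)^n = 439 kPa.
W = (P₁V₁−P₂V₂)/(n−1) = (32.6×112−439×20.3)/0.52 = -10100 J.
ΔU = nCvΔT = 2.34×20.8×(458−188) = 13100 J.
Q = ΔU + W = 3030 J.
Net over both steps: W = -2690 J, Q = 3030 J, ΔU = 5720 J.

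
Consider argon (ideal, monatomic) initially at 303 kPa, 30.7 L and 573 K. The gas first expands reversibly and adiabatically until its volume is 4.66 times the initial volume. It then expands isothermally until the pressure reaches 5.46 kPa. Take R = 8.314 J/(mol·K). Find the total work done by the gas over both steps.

13800 J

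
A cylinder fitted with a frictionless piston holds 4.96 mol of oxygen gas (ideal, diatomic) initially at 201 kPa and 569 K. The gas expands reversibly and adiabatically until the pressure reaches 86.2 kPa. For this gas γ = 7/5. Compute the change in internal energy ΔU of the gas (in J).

-12600 J

V₁ = nRT₁/P₁ = 4.96×8.314×569/201 = 117 L.
Adiabatic: T₂/T₁ = (P₂/P₁)^((γ−1)/γ) ⇒ T₂ = 569×(0.429)^0.286 = 447 K; V₂ = 214 L.
For an ideal gas ΔU = nCvΔT with Cv = (5/2)R = 20.8 J/(mol·K).
ΔU = 4.96×20.8×(447−569) = -12600 J.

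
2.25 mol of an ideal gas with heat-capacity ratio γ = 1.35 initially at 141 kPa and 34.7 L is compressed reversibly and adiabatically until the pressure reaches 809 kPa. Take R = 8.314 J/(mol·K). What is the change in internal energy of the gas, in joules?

T₁ = P₁V₁/(nR) = 141×34.7/(2.25×8.314) = 262 K.
Adiabatic: T₂/T₁ = (P₂/P₁)^((γ−1)/γ) ⇒ T₂ = 262×(5.74)^0.259 = 411 K; V₂ = 9.51 L.
For an ideal gas ΔU = nCvΔT with Cv = R/(γ−1) = 23.8 J/(mol·K).
ΔU = 2.25×23.8×(411−262) = 8010 J.

8010 J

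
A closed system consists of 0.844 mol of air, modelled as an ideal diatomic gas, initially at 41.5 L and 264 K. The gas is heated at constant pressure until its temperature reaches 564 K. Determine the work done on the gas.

-2110 J

P₁ = nRT₁/V₁ = 0.844×8.314×264/41.5 = 44.6 kPa.
Isobaric: P stays 44.6 kPa; V/T = const ⇒ T₂ = 564 K, V₂ = 88.7 L.
W = PΔV = 44.6×(88.7−41.5) kPa·L = 2110 J.
Work done on the gas = −W_by = -2110 J.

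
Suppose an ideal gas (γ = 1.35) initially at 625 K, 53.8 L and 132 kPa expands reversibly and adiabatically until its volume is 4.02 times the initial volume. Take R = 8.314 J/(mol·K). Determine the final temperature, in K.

384 K

Adiabatic: TV^(γ−1) = const ⇒ T₂ = 625×(0.249)^0.350 = 384 K; PV^γ = const ⇒ P₂ = 20.2 kPa.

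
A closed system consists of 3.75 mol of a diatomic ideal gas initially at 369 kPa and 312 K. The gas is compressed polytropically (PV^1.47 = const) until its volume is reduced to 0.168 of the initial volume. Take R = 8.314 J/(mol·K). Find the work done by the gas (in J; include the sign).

-27200 J

V₁ = nRT₁/P₁ = 3.75×8.314×312/369 = 26.4 L.
Polytropic n=1.47: T₂ = T₁(V₁/V₂)^(n−1) = 312×(5.95)^0.47 = 722 K; P₂ = P₁(V₁/V₂)^n = 5080 kPa.
W = (P₁V₁−P₂V₂)/(n−1) = (369×26.4−5080×4.43)/0.47 = -27200 J.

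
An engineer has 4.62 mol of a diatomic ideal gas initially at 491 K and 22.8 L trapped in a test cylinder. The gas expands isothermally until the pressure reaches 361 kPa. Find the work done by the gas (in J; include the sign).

15600 J

P₁ = nRT₁/V₁ = 4.62×8.314×491/22.8 = 827 kPa.
Isothermal: T stays 491 K; PV = const ⇒ V₂ = 52.2 L, P₂ = 361 kPa.
W = nRT ln(V₂/V₁) = 4.62×8.314×491×ln(2.29) = 15600 J.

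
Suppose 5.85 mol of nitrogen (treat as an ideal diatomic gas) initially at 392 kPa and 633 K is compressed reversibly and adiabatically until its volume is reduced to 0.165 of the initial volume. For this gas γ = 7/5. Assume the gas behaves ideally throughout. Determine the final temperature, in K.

V₁ = nRT₁/P₁ = 5.85×8.314×633/392 = 78.5 L.
Adiabatic: TV^(γ−1) = const ⇒ T₂ = 633×(6.06)^0.400 = 1300 K; PV^γ = const ⇒ P₂ = 4880 kPa.

1300 K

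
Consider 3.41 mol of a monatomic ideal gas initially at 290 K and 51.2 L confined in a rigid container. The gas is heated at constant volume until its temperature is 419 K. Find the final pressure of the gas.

232 kPa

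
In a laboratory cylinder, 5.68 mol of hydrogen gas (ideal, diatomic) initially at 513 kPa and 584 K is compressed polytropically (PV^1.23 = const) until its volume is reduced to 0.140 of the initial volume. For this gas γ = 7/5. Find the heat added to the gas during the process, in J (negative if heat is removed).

-29100 J

V₁ = nRT₁/P₁ = 5.68×8.314×584/513 = 53.8 L.
Polytropic n=1.23: T₂ = T₁(V₁/V₂)^(n−1) = 584×(7.14)^0.23 = 918 K; P₂ = P₁(V₁/V₂)^n = 5760 kPa.
W = (P₁V₁−P₂V₂)/(n−1) = (513×53.8−5760×7.53)/0.23 = -68600 J.
ΔU = nCvΔT = 5.68×20.8×(918−584) = 39400 J.
Q = ΔU + W = -29100 J.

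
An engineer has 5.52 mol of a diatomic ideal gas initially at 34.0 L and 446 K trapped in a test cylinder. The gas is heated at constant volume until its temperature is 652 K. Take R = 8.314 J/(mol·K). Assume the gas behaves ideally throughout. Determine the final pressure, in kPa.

P₁ = nRT₁/V₁ = 5.52×8.314×446/34.0 = 602 kPa.
Isochoric: V stays 34.0 L; P/T = const ⇒ T₂ = 652 K, P₂ = 880 kPa.

880 kPa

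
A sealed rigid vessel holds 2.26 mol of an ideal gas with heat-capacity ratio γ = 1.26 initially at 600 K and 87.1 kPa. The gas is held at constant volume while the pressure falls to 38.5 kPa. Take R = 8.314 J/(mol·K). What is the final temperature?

V₁ = nRT₁/P₁ = 2.26×8.314×600/87.1 = 129 L.
Isochoric: V stays 129 L; P/T = const ⇒ T₂ = 265 K, P₂ = 38.5 kPa.

265 K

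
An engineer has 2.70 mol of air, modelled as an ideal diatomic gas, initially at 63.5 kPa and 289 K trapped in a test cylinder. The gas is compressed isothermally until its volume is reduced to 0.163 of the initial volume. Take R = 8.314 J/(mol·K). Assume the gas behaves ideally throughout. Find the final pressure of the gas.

V₁ = nRT₁/P₁ = 2.70×8.314×289/63.5 = 102 L.
Isothermal: T stays 289 K; PV = const ⇒ V₂ = 16.7 L, P₂ = 390 kPa.

390 kPa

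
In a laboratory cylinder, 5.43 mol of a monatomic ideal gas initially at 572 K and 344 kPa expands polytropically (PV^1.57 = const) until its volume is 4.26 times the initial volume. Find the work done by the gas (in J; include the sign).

25500 J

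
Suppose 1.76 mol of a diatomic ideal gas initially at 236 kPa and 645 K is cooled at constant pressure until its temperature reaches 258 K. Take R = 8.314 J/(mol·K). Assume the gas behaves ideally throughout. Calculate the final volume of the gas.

16.0 L

V₁ = nRT₁/P₁ = 1.76×8.314×645/236 = 40.0 L.
Isobaric: P stays 236 kPa; V/T = const ⇒ T₂ = 258 K, V₂ = 16.0 L.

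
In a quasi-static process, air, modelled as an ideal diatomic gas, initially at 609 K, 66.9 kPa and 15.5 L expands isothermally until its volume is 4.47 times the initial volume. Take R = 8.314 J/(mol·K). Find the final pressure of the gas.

15.0 kPa

Isothermal: T stays 609 K; PV = const ⇒ V₂ = 69.3 L, P₂ = 15.0 kPa.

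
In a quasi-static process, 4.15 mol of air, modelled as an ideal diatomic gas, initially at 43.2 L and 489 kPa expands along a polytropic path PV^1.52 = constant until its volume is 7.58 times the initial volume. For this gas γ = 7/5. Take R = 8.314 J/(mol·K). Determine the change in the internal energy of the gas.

T₁ = P₁V₁/(nR) = 489×43.2/(4.15×8.314) = 612 K.
Polytropic n=1.52: T₂ = T₁(V₁/V₂)^(n−1) = 612×(0.132)^0.52 = 214 K; P₂ = P₁(V₁/V₂)^n = 22.5 kPa.
For an ideal gas ΔU = nCvΔT with Cv = (5/2)R = 20.8 J/(mol·K).
ΔU = 4.15×20.8×(214−612) = -34400 J.

-34400 J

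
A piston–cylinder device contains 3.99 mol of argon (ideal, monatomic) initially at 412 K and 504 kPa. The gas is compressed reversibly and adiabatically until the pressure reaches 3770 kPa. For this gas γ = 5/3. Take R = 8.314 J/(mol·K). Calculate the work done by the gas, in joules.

-25300 J

V₁ = nRT₁/P₁ = 3.99×8.314×412/504 = 27.1 L.
Adiabatic: T₂/T₁ = (P₂/P₁)^((γ−1)/γ) ⇒ T₂ = 412×(7.48)^0.400 = 921 K; V₂ = 8.11 L.
ΔU = nCvΔT = 3.99×12.5×(921−412) = 25300 J.
Q = 0 for an adiabatic process, so W = −ΔU = -25300 J.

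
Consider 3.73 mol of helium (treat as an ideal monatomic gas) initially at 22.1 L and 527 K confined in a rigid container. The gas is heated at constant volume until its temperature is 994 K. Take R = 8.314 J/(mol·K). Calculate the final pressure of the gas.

1390 kPa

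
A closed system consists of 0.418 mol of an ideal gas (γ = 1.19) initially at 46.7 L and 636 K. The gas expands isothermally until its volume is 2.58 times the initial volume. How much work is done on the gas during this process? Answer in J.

-2090 J

P₁ = nRT₁/V₁ = 0.418×8.314×636/46.7 = 47.3 kPa.
Isothermal: T stays 636 K; PV = const ⇒ V₂ = 120 L, P₂ = 18.3 kPa.
W = nRT ln(V₂/V₁) = 0.418×8.314×636×ln(2.58) = 2090 J.
Work done on the gas = −W_by = -2090 J.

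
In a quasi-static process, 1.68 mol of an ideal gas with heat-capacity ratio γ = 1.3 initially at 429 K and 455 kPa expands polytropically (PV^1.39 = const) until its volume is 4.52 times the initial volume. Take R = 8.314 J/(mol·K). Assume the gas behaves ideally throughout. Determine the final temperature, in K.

V₁ = nRT₁/P₁ = 1.68×8.314×429/455 = 13.2 L.
Polytropic n=1.39: T₂ = T₁(V₁/V₂)^(n−1) = 429×(0.221)^0.39 = 238 K; P₂ = P₁(V₁/V₂)^n = 55.9 kPa.

238 K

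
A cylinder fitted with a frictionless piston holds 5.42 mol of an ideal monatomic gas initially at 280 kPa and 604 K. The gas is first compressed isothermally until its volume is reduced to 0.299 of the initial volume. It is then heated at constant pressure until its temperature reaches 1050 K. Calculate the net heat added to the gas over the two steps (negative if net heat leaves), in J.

17400 J

V₁ = nRT₁/P₁ = 5.42×8.314×604/280 = 97.2 L.
Step 1 — Isothermal: T stays 604 K; PV = const ⇒ V₂ = 29.1 L, P₂ = 936 kPa.
ΔU = 0 (ideal gas, T constant).
W = nRT ln(V₂/V₁) = 5.42×8.314×604×ln(0.299) = -32900 J.
Q = ΔU + W = -32900 J.
State after step 1: P = 936 kPa, V = 29.1 L, T = 604 K.
Step 2 — Isobaric: P stays 936 kPa; V/T = const ⇒ T₂ = 1050 K, V₂ = 50.5 L.
W = PΔV = 936×(50.5−29.1) kPa·L = 20100 J.
ΔU = nCvΔT = 5.42×12.5×(1050−604) = 30100 J.
Q = ΔU + W = nCpΔT = 50200 J.
Net over both steps: W = -12800 J, Q = 17400 J, ΔU = 30100 J.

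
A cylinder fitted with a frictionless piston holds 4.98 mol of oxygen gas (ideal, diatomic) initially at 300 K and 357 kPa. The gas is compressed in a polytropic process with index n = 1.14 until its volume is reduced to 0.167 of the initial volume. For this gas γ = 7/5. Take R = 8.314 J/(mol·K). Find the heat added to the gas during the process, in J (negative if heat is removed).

V₁ = nRT₁/P₁ = 4.98×8.314×300/357 = 34.8 L.
Polytropic n=1.14: T₂ = T₁(V₁/V₂)^(n−1) = 300×(5.99)^0.14 = 385 K; P₂ = P₁(V₁/V₂)^n = 2750 kPa.
W = (P₁V₁−P₂V₂)/(n−1) = (357×34.8−2750×5.81)/0.14 = -25300 J.
ΔU = nCvΔT = 4.98×20.8×(385−300) = 8840 J.
Q = ΔU + W = -16400 J.

-16400 J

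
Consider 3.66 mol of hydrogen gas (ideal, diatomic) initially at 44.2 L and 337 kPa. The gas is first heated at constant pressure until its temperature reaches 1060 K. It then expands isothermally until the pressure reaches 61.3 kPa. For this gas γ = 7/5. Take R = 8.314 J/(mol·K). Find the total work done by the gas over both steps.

T₁ = P₁V₁/(nR) = 337×44.2/(3.66×8.314) = 490 K.
Step 1 — Isobaric: P stays 337 kPa; V/T = const ⇒ T₂ = 1060 K, V₂ = 95.7 L.
W = PΔV = 337×(95.7−44.2) kPa·L = 17400 J.
ΔU = nCvΔT = 3.66×20.8×(1060−490) = 43400 J.
Q = ΔU + W = nCpΔT = 60800 J.
State after step 1: P = 337 kPa, V = 95.7 L, T = 1060 K.
Step 2 — Isothermal: T stays 1060 K; PV = const ⇒ V₂ = 526 L, P₂ = 61.3 kPa.
ΔU = 0 (ideal gas, T constant).
W = nRT ln(V₂/V₁) = 3.66×8.314×1060×ln(5.50) = 55000 J.
Q = ΔU + W = 55000 J.
Net over both steps: W = 72300 J, Q = 116000 J, ΔU = 43400 J.

72300 J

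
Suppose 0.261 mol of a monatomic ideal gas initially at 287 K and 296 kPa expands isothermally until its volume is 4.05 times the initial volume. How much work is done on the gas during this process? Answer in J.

-871 J

V₁ = nRT₁/P₁ = 0.261×8.314×287/296 = 2.10 L.
Isothermal: T stays 287 K; PV = const ⇒ V₂ = 8.52 L, P₂ = 73.1 kPa.
W = nRT ln(V₂/V₁) = 0.261×8.314×287×ln(4.05) = 871 J.
Work done on the gas = −W_by = -871 J.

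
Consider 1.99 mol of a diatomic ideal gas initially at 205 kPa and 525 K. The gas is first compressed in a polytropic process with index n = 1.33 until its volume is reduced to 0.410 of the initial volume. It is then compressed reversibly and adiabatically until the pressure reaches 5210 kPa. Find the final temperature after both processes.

1270 K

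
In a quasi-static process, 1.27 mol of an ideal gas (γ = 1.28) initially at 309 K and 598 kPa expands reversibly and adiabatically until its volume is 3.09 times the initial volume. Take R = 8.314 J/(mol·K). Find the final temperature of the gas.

V₁ = nRT₁/P₁ = 1.27×8.314×309/598 = 5.46 L.
Adiabatic: TV^(γ−1) = const ⇒ T₂ = 309×(0.324)^0.280 = 225 K; PV^γ = const ⇒ P₂ = 141 kPa.

225 K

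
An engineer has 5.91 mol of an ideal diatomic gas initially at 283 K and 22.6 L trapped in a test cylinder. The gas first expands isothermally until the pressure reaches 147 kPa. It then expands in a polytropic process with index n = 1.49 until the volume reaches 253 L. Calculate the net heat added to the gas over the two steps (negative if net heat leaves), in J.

17500 J

P₁ = nRT₁/V₁ = 5.91×8.314×283/22.6 = 615 kPa.
Step 1 — Isothermal: T stays 283 K; PV = const ⇒ V₂ = 94.6 L, P₂ = 147 kPa.
ΔU = 0 (ideal gas, T constant).
W = nRT ln(V₂/V₁) = 5.91×8.314×283×ln(4.19) = 19900 J.
Q = ΔU + W = 19900 J.
State after step 1: P = 147 kPa, V = 94.6 L, T = 283 K.
Step 2 — Polytropic n=1.49: T₂ = T₁(V₁/V₂)^(n−1) = 283×(0.374)^0.49 = 175 K; P₂ = P₁(V₁/V₂)^n = 33.9 kPa.
W = (P₁V₁−P₂V₂)/(n−1) = (147×94.6−33.9×253)/0.49 = 10900 J.
ΔU = nCvΔT = 5.91×20.8×(175−283) = -13300 J.
Q = ΔU + W = -2440 J.
Net over both steps: W = 30800 J, Q = 17500 J, ΔU = -13300 J.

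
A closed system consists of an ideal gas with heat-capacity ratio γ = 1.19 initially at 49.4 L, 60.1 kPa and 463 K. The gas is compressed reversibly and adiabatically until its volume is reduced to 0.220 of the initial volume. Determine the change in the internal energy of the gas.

n = P₁V₁/(RT₁) = 60.1×49.4/(8.314×463) = 0.771 mol.
Adiabatic: TV^(γ−1) = const ⇒ T₂ = 463×(4.55)^0.190 = 617 K; PV^γ = const ⇒ P₂ = 364 kPa.
For an ideal gas ΔU = nCvΔT with Cv = R/(γ−1) = 43.8 J/(mol·K).
ΔU = 0.771×43.8×(617−463) = 5210 J.

5210 J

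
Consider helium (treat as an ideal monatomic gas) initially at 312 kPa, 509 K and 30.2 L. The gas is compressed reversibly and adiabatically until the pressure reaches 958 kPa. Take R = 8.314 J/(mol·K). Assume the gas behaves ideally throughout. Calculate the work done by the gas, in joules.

-8000 J

n = P₁V₁/(RT₁) = 312×30.2/(8.314×509) = 2.23 mol.
Adiabatic: T₂/T₁ = (P₂/P₁)^((γ−1)/γ) ⇒ T₂ = 509×(3.07)^0.400 = 797 K; V₂ = 15.4 L.
ΔU = nCvΔT = 2.23×12.5×(797−509) = 8000 J.
Q = 0 for an adiabatic process, so W = −ΔU = -8000 J.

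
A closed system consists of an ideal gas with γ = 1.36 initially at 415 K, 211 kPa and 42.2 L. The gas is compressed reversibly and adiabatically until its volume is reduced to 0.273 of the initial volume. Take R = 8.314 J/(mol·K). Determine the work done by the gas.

-14700 J

n = P₁V₁/(RT₁) = 211×42.2/(8.314×415) = 2.58 mol.
Adiabatic: TV^(γ−1) = const ⇒ T₂ = 415×(3.66)^0.360 = 662 K; PV^γ = const ⇒ P₂ = 1230 kPa.
ΔU = nCvΔT = 2.58×23.1×(662−415) = 14700 J.
Q = 0 for an adiabatic process, so W = −ΔU = -14700 J.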